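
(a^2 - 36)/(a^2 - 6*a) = (a + 6)/a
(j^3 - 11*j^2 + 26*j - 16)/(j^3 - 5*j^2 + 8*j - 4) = (j - 8)/(j - 2)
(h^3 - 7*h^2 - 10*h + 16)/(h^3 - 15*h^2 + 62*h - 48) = (h + 2)/(h - 6)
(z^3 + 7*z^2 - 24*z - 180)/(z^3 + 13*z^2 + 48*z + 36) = (z - 5)/(z + 1)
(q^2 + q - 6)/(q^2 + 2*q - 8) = (q + 3)/(q + 4)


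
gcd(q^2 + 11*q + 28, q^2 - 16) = q + 4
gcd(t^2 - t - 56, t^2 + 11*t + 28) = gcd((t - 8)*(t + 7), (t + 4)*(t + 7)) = t + 7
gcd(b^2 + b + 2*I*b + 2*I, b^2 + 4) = b + 2*I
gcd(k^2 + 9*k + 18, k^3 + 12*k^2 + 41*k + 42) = k + 3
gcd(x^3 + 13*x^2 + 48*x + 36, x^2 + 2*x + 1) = x + 1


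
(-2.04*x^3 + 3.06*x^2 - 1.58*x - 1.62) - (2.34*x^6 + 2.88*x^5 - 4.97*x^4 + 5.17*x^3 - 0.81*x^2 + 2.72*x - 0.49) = -2.34*x^6 - 2.88*x^5 + 4.97*x^4 - 7.21*x^3 + 3.87*x^2 - 4.3*x - 1.13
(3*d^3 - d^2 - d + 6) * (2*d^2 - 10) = 6*d^5 - 2*d^4 - 32*d^3 + 22*d^2 + 10*d - 60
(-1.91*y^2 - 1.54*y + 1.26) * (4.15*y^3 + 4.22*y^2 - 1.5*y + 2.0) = -7.9265*y^5 - 14.4512*y^4 + 1.5952*y^3 + 3.8072*y^2 - 4.97*y + 2.52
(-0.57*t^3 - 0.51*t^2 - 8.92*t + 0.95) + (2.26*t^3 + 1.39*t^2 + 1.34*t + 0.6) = 1.69*t^3 + 0.88*t^2 - 7.58*t + 1.55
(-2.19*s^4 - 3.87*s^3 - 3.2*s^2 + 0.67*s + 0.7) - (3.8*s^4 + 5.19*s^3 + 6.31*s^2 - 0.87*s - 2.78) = -5.99*s^4 - 9.06*s^3 - 9.51*s^2 + 1.54*s + 3.48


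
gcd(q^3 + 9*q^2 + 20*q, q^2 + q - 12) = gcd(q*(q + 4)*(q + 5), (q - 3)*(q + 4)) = q + 4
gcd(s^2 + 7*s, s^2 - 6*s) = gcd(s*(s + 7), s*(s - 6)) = s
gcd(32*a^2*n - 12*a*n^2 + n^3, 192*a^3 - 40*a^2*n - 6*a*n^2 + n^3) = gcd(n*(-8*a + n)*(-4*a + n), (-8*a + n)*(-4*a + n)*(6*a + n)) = 32*a^2 - 12*a*n + n^2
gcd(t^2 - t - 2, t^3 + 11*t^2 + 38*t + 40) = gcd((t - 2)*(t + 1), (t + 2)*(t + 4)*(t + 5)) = 1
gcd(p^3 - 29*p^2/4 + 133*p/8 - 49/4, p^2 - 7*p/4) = p - 7/4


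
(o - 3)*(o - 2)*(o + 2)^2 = o^4 - o^3 - 10*o^2 + 4*o + 24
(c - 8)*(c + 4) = c^2 - 4*c - 32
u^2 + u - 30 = (u - 5)*(u + 6)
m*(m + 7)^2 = m^3 + 14*m^2 + 49*m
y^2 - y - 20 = (y - 5)*(y + 4)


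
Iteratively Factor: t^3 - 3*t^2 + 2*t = (t - 2)*(t^2 - t) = t*(t - 2)*(t - 1)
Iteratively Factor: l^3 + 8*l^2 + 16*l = (l + 4)*(l^2 + 4*l) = (l + 4)^2*(l)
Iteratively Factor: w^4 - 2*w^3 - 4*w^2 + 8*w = (w + 2)*(w^3 - 4*w^2 + 4*w) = (w - 2)*(w + 2)*(w^2 - 2*w) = w*(w - 2)*(w + 2)*(w - 2)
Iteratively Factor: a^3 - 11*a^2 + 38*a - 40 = (a - 5)*(a^2 - 6*a + 8) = (a - 5)*(a - 4)*(a - 2)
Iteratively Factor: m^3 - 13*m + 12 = (m + 4)*(m^2 - 4*m + 3) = (m - 1)*(m + 4)*(m - 3)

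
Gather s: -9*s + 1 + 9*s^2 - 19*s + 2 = 9*s^2 - 28*s + 3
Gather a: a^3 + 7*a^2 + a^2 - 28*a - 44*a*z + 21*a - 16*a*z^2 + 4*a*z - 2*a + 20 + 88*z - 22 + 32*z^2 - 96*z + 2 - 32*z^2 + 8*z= a^3 + 8*a^2 + a*(-16*z^2 - 40*z - 9)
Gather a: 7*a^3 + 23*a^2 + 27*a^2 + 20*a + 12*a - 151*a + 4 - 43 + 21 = 7*a^3 + 50*a^2 - 119*a - 18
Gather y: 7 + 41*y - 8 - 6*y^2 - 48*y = -6*y^2 - 7*y - 1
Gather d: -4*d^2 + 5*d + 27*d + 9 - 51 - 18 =-4*d^2 + 32*d - 60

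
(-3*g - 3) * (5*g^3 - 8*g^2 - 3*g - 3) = -15*g^4 + 9*g^3 + 33*g^2 + 18*g + 9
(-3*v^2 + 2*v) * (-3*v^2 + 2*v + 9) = 9*v^4 - 12*v^3 - 23*v^2 + 18*v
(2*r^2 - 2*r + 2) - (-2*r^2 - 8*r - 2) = 4*r^2 + 6*r + 4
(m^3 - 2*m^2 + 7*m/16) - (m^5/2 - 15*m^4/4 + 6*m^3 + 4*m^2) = -m^5/2 + 15*m^4/4 - 5*m^3 - 6*m^2 + 7*m/16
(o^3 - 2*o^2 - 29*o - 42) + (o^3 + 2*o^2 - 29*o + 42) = 2*o^3 - 58*o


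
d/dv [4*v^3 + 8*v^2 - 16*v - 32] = 12*v^2 + 16*v - 16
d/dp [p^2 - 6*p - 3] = 2*p - 6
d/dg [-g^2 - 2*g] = -2*g - 2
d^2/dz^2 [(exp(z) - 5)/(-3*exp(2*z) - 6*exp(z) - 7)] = (-9*exp(4*z) + 198*exp(3*z) + 396*exp(2*z) - 198*exp(z) - 259)*exp(z)/(27*exp(6*z) + 162*exp(5*z) + 513*exp(4*z) + 972*exp(3*z) + 1197*exp(2*z) + 882*exp(z) + 343)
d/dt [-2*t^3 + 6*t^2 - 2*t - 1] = -6*t^2 + 12*t - 2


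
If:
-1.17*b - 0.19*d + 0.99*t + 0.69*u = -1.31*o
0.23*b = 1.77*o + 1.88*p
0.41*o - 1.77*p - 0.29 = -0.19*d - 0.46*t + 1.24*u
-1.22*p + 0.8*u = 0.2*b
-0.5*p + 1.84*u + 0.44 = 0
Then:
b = -18.448*u - 5.368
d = 60.5510250576763*u + 15.9605181416428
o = -6.30589830508475*u - 1.63222598870057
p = 3.68*u + 0.88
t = -2.53407925189947*u - 1.12105606857588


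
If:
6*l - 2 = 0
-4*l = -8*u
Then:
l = 1/3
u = 1/6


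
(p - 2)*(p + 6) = p^2 + 4*p - 12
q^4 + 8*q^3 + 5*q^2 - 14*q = q*(q - 1)*(q + 2)*(q + 7)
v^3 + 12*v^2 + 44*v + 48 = (v + 2)*(v + 4)*(v + 6)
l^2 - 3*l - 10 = (l - 5)*(l + 2)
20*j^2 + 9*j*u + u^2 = (4*j + u)*(5*j + u)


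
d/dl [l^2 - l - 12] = 2*l - 1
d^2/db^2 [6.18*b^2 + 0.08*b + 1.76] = 12.3600000000000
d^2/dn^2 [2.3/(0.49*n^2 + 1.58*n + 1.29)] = (-1.10446*n^2 - 3.56132*n + 2.3*(0.98*n + 1.58)*(1.96*n + 3.16) - 2.90766)/(0.49*n^2 + 1.58*n + 1.29)^3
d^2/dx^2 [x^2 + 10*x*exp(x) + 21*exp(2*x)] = 10*x*exp(x) + 84*exp(2*x) + 20*exp(x) + 2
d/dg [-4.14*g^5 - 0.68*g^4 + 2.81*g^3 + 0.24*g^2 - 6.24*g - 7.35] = -20.7*g^4 - 2.72*g^3 + 8.43*g^2 + 0.48*g - 6.24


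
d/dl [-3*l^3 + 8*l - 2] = 8 - 9*l^2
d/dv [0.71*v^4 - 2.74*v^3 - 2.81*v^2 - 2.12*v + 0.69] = 2.84*v^3 - 8.22*v^2 - 5.62*v - 2.12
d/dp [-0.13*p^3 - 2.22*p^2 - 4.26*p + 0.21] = -0.39*p^2 - 4.44*p - 4.26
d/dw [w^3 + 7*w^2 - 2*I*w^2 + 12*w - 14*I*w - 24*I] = 3*w^2 + w*(14 - 4*I) + 12 - 14*I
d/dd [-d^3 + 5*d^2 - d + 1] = -3*d^2 + 10*d - 1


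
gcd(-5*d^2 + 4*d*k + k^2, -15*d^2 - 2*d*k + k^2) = 1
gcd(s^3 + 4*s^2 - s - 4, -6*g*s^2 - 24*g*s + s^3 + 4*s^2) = s + 4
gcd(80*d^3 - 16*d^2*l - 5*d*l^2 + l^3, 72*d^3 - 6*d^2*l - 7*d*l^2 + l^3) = 4*d - l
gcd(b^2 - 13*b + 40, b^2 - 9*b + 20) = b - 5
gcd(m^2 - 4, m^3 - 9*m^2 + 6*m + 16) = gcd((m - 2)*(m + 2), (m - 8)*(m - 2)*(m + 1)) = m - 2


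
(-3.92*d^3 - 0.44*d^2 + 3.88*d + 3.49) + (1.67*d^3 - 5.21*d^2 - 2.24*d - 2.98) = -2.25*d^3 - 5.65*d^2 + 1.64*d + 0.51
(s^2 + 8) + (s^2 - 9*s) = 2*s^2 - 9*s + 8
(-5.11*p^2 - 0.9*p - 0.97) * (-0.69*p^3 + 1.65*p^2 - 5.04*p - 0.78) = 3.5259*p^5 - 7.8105*p^4 + 24.9387*p^3 + 6.9213*p^2 + 5.5908*p + 0.7566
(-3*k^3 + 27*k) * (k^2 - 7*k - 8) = -3*k^5 + 21*k^4 + 51*k^3 - 189*k^2 - 216*k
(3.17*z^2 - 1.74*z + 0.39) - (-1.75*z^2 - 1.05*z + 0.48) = 4.92*z^2 - 0.69*z - 0.09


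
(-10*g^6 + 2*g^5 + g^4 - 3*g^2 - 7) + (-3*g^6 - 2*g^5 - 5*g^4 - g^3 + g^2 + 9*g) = -13*g^6 - 4*g^4 - g^3 - 2*g^2 + 9*g - 7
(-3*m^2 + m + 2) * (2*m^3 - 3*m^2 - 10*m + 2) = -6*m^5 + 11*m^4 + 31*m^3 - 22*m^2 - 18*m + 4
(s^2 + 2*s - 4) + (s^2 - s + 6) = 2*s^2 + s + 2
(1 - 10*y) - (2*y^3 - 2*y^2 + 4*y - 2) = -2*y^3 + 2*y^2 - 14*y + 3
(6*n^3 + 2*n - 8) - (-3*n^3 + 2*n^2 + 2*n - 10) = 9*n^3 - 2*n^2 + 2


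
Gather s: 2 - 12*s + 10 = 12 - 12*s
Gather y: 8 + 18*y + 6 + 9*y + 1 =27*y + 15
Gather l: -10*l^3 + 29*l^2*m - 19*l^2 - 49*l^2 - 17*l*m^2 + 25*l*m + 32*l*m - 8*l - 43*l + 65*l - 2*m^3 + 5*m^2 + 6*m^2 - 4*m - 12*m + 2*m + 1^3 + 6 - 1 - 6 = -10*l^3 + l^2*(29*m - 68) + l*(-17*m^2 + 57*m + 14) - 2*m^3 + 11*m^2 - 14*m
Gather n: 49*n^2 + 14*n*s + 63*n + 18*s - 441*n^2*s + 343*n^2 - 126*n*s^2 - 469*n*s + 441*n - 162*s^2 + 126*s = n^2*(392 - 441*s) + n*(-126*s^2 - 455*s + 504) - 162*s^2 + 144*s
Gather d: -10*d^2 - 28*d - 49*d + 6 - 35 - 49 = -10*d^2 - 77*d - 78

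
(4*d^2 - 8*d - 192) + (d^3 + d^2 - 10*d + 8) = d^3 + 5*d^2 - 18*d - 184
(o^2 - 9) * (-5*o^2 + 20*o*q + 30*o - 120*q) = -5*o^4 + 20*o^3*q + 30*o^3 - 120*o^2*q + 45*o^2 - 180*o*q - 270*o + 1080*q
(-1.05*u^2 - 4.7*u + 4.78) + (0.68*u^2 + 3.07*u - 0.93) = -0.37*u^2 - 1.63*u + 3.85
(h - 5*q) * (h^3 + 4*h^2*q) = h^4 - h^3*q - 20*h^2*q^2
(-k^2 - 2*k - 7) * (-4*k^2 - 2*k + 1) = 4*k^4 + 10*k^3 + 31*k^2 + 12*k - 7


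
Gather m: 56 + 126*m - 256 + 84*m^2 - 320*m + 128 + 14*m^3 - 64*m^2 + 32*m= 14*m^3 + 20*m^2 - 162*m - 72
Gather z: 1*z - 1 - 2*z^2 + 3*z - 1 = -2*z^2 + 4*z - 2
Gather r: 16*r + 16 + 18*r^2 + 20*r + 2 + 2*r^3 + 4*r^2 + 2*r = 2*r^3 + 22*r^2 + 38*r + 18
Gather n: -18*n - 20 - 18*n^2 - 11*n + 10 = -18*n^2 - 29*n - 10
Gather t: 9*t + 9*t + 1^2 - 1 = 18*t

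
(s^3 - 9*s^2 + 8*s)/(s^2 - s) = s - 8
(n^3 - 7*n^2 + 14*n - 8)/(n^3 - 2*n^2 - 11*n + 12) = (n - 2)/(n + 3)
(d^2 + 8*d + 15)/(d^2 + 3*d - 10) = (d + 3)/(d - 2)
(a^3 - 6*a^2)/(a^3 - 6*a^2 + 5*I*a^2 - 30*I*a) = a/(a + 5*I)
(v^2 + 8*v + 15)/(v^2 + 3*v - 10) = (v + 3)/(v - 2)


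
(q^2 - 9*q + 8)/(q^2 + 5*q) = (q^2 - 9*q + 8)/(q*(q + 5))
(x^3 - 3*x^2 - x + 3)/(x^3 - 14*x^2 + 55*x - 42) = (x^2 - 2*x - 3)/(x^2 - 13*x + 42)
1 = 1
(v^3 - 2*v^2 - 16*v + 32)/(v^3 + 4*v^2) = 1 - 6/v + 8/v^2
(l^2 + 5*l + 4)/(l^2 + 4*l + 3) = (l + 4)/(l + 3)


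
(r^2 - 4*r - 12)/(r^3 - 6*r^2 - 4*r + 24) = 1/(r - 2)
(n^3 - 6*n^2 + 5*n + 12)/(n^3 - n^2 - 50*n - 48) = (n^2 - 7*n + 12)/(n^2 - 2*n - 48)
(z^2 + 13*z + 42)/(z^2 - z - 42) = (z + 7)/(z - 7)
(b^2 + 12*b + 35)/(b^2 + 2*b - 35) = (b + 5)/(b - 5)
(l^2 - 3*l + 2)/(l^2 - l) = (l - 2)/l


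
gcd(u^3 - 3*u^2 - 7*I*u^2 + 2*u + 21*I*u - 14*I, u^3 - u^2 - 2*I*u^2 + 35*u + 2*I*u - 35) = u^2 + u*(-1 - 7*I) + 7*I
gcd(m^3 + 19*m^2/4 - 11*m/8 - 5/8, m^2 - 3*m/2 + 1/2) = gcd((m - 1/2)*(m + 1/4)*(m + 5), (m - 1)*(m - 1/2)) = m - 1/2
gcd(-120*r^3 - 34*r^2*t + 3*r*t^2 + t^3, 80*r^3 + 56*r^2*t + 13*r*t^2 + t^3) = 20*r^2 + 9*r*t + t^2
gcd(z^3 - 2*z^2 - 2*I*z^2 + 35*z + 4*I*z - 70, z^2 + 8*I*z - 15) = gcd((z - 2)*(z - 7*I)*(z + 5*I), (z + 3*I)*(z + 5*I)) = z + 5*I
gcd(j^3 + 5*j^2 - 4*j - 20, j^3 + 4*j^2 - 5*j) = j + 5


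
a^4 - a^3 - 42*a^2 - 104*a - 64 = (a - 8)*(a + 1)*(a + 2)*(a + 4)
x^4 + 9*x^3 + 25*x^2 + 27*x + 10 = (x + 1)^2*(x + 2)*(x + 5)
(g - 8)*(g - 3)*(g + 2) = g^3 - 9*g^2 + 2*g + 48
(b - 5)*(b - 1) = b^2 - 6*b + 5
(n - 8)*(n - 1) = n^2 - 9*n + 8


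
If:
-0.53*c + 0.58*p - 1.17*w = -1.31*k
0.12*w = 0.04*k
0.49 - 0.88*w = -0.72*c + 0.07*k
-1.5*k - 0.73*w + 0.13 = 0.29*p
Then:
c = -0.57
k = 0.22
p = -0.87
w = 0.07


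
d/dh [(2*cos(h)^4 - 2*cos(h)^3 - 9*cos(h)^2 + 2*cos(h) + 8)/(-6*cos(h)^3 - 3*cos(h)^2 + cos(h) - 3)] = 4*(12*cos(h)^6 + 12*cos(h)^5 + 42*cos(h)^4 + 4*cos(h)^3 - 159*cos(h)^2 - 102*cos(h) + 14)*sin(h)/(7*cos(h) + 3*cos(2*h) + 3*cos(3*h) + 9)^2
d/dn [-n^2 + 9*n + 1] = 9 - 2*n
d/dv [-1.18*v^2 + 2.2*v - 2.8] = 2.2 - 2.36*v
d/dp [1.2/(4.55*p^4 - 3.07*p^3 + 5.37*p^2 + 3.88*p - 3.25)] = (-21.84*p^3 + 11.052*p^2 - 12.888*p - 4.656)/(4.55*p^4 - 3.07*p^3 + 5.37*p^2 + 3.88*p - 3.25)^2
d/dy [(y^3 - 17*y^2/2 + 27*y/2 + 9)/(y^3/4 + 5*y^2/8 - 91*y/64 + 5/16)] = 32*(352*y^4 - 1228*y^3 - 277*y^2 - 2120*y + 2178)/(256*y^6 + 1280*y^5 - 1312*y^4 - 6640*y^3 + 9881*y^2 - 3640*y + 400)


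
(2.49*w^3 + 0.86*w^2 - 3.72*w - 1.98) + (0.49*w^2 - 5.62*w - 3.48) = 2.49*w^3 + 1.35*w^2 - 9.34*w - 5.46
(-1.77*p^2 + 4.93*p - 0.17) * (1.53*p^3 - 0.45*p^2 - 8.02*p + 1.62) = -2.7081*p^5 + 8.3394*p^4 + 11.7168*p^3 - 42.3295*p^2 + 9.35*p - 0.2754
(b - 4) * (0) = 0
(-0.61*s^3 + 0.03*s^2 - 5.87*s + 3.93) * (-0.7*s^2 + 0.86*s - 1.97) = 0.427*s^5 - 0.5456*s^4 + 5.3365*s^3 - 7.8583*s^2 + 14.9437*s - 7.7421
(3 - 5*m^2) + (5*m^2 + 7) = 10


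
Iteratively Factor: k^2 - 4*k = (k)*(k - 4)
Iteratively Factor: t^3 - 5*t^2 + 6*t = (t)*(t^2 - 5*t + 6) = t*(t - 2)*(t - 3)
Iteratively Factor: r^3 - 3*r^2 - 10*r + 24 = (r - 2)*(r^2 - r - 12) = (r - 4)*(r - 2)*(r + 3)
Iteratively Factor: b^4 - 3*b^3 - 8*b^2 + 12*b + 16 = (b - 2)*(b^3 - b^2 - 10*b - 8) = (b - 4)*(b - 2)*(b^2 + 3*b + 2) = (b - 4)*(b - 2)*(b + 1)*(b + 2)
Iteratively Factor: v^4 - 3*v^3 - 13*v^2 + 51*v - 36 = (v - 3)*(v^3 - 13*v + 12) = (v - 3)*(v + 4)*(v^2 - 4*v + 3) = (v - 3)^2*(v + 4)*(v - 1)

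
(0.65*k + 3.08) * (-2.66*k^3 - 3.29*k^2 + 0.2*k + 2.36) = -1.729*k^4 - 10.3313*k^3 - 10.0032*k^2 + 2.15*k + 7.2688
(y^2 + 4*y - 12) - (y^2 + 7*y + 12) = -3*y - 24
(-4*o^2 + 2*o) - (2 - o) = -4*o^2 + 3*o - 2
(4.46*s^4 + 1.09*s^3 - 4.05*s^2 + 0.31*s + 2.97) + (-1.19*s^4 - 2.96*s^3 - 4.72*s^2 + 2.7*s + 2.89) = 3.27*s^4 - 1.87*s^3 - 8.77*s^2 + 3.01*s + 5.86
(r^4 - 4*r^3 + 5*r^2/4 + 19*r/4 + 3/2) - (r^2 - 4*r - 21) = r^4 - 4*r^3 + r^2/4 + 35*r/4 + 45/2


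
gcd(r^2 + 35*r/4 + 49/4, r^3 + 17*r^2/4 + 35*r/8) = r + 7/4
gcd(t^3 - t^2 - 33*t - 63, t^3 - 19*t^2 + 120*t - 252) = t - 7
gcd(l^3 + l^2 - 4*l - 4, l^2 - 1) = l + 1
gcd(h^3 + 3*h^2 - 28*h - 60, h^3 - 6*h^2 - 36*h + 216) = h + 6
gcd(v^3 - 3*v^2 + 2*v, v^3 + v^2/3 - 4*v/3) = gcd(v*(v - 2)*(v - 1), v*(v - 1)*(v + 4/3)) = v^2 - v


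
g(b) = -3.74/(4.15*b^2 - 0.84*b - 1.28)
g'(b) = -3.74*(0.84 - 8.3*b)/(4.15*b^2 - 0.84*b - 1.28)^2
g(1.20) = -1.01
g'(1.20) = 2.51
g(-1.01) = -0.98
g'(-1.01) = -2.39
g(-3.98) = -0.06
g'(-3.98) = -0.03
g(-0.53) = -11.30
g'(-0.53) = -178.91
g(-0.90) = -1.32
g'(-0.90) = -3.86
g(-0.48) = -47.13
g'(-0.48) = -2864.68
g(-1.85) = -0.26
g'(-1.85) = -0.29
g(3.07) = -0.11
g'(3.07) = 0.07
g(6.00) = -0.03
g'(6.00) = 0.01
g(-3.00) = -0.10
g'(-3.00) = -0.06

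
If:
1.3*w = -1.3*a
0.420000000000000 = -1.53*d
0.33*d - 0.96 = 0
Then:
No Solution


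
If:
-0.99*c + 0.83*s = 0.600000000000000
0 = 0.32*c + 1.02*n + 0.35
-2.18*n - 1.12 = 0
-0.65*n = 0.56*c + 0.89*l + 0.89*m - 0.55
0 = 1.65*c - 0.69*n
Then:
No Solution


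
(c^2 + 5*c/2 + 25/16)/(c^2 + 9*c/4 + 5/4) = (c + 5/4)/(c + 1)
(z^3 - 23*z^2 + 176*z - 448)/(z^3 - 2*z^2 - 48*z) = (z^2 - 15*z + 56)/(z*(z + 6))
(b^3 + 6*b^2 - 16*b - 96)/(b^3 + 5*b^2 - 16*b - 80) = (b + 6)/(b + 5)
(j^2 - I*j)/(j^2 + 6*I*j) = (j - I)/(j + 6*I)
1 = 1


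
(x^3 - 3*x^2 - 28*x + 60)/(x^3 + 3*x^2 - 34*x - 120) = (x - 2)/(x + 4)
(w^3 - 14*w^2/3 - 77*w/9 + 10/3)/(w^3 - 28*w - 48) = (9*w^2 + 12*w - 5)/(9*(w^2 + 6*w + 8))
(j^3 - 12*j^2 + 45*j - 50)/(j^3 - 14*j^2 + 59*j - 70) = (j - 5)/(j - 7)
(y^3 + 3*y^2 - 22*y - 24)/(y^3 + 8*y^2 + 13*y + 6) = (y - 4)/(y + 1)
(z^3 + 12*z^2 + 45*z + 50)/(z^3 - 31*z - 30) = (z^2 + 7*z + 10)/(z^2 - 5*z - 6)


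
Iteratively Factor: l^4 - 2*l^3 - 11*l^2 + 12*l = (l)*(l^3 - 2*l^2 - 11*l + 12) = l*(l - 4)*(l^2 + 2*l - 3) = l*(l - 4)*(l - 1)*(l + 3)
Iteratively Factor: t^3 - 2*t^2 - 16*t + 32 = (t - 2)*(t^2 - 16) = (t - 4)*(t - 2)*(t + 4)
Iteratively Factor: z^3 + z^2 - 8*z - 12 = (z + 2)*(z^2 - z - 6) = (z + 2)^2*(z - 3)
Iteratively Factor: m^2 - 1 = (m + 1)*(m - 1)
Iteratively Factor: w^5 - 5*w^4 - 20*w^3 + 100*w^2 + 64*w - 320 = (w - 4)*(w^4 - w^3 - 24*w^2 + 4*w + 80) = (w - 4)*(w + 2)*(w^3 - 3*w^2 - 18*w + 40) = (w - 4)*(w + 2)*(w + 4)*(w^2 - 7*w + 10) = (w - 5)*(w - 4)*(w + 2)*(w + 4)*(w - 2)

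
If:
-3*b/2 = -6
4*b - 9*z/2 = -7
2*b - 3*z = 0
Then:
No Solution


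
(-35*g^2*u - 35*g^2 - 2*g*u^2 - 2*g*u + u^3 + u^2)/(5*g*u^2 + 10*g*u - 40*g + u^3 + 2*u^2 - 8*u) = (-7*g*u - 7*g + u^2 + u)/(u^2 + 2*u - 8)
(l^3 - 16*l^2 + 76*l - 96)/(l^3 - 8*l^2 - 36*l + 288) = (l - 2)/(l + 6)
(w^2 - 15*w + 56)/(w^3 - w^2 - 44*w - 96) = (w - 7)/(w^2 + 7*w + 12)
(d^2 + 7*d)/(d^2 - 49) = d/(d - 7)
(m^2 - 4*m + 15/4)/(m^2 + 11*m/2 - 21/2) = (m - 5/2)/(m + 7)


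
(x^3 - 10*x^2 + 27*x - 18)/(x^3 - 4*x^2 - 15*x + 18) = (x - 3)/(x + 3)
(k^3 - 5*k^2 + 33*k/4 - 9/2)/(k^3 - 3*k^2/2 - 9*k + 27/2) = (k^2 - 7*k/2 + 3)/(k^2 - 9)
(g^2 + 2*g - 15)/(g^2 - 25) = (g - 3)/(g - 5)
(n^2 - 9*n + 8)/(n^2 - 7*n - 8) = (n - 1)/(n + 1)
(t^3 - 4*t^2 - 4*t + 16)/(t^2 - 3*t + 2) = (t^2 - 2*t - 8)/(t - 1)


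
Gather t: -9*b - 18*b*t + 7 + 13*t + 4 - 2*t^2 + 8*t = -9*b - 2*t^2 + t*(21 - 18*b) + 11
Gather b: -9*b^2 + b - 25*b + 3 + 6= -9*b^2 - 24*b + 9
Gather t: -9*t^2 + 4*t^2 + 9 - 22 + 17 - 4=-5*t^2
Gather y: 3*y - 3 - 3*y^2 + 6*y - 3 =-3*y^2 + 9*y - 6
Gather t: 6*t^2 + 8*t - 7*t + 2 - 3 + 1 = 6*t^2 + t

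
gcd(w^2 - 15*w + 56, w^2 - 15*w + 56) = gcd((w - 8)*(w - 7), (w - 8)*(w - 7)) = w^2 - 15*w + 56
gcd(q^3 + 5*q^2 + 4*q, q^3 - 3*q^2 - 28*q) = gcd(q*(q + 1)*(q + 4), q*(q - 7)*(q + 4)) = q^2 + 4*q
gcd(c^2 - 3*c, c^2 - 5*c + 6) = c - 3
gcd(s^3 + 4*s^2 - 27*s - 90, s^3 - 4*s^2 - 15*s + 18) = s + 3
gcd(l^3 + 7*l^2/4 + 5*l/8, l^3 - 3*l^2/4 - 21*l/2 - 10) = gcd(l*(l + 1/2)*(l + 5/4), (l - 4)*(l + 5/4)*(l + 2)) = l + 5/4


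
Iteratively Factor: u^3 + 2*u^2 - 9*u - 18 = (u + 3)*(u^2 - u - 6) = (u + 2)*(u + 3)*(u - 3)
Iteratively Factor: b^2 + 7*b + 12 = (b + 4)*(b + 3)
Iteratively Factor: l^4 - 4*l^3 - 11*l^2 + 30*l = (l - 2)*(l^3 - 2*l^2 - 15*l) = l*(l - 2)*(l^2 - 2*l - 15) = l*(l - 5)*(l - 2)*(l + 3)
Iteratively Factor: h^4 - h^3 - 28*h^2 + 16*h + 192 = (h + 4)*(h^3 - 5*h^2 - 8*h + 48) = (h + 3)*(h + 4)*(h^2 - 8*h + 16) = (h - 4)*(h + 3)*(h + 4)*(h - 4)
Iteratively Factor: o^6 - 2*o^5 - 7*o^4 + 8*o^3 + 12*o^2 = (o + 1)*(o^5 - 3*o^4 - 4*o^3 + 12*o^2) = (o - 2)*(o + 1)*(o^4 - o^3 - 6*o^2) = o*(o - 2)*(o + 1)*(o^3 - o^2 - 6*o) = o^2*(o - 2)*(o + 1)*(o^2 - o - 6) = o^2*(o - 2)*(o + 1)*(o + 2)*(o - 3)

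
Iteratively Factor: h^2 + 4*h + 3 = (h + 3)*(h + 1)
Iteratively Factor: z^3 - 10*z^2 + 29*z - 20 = (z - 1)*(z^2 - 9*z + 20) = (z - 5)*(z - 1)*(z - 4)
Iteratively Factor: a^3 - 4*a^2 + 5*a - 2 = (a - 1)*(a^2 - 3*a + 2) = (a - 1)^2*(a - 2)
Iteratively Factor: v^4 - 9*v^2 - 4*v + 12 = (v + 2)*(v^3 - 2*v^2 - 5*v + 6) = (v + 2)^2*(v^2 - 4*v + 3) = (v - 3)*(v + 2)^2*(v - 1)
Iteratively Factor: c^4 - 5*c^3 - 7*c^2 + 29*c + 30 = (c - 3)*(c^3 - 2*c^2 - 13*c - 10) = (c - 3)*(c + 1)*(c^2 - 3*c - 10) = (c - 5)*(c - 3)*(c + 1)*(c + 2)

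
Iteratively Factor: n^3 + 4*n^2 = (n)*(n^2 + 4*n) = n^2*(n + 4)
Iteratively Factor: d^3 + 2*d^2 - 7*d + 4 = (d - 1)*(d^2 + 3*d - 4) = (d - 1)^2*(d + 4)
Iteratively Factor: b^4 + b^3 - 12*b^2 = (b - 3)*(b^3 + 4*b^2) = b*(b - 3)*(b^2 + 4*b) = b^2*(b - 3)*(b + 4)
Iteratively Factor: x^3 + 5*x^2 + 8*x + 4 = (x + 2)*(x^2 + 3*x + 2) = (x + 2)^2*(x + 1)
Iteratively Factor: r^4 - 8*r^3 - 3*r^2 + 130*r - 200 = (r - 5)*(r^3 - 3*r^2 - 18*r + 40) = (r - 5)*(r - 2)*(r^2 - r - 20) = (r - 5)^2*(r - 2)*(r + 4)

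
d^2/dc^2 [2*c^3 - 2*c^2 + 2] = 12*c - 4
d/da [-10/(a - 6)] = 10/(a - 6)^2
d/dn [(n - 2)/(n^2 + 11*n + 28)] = (n^2 + 11*n - (n - 2)*(2*n + 11) + 28)/(n^2 + 11*n + 28)^2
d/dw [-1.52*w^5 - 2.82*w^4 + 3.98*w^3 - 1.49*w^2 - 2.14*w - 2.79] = -7.6*w^4 - 11.28*w^3 + 11.94*w^2 - 2.98*w - 2.14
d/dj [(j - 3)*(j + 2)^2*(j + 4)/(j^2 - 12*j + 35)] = (2*j^5 - 31*j^4 + 20*j^3 + 617*j^2 - 184*j - 2116)/(j^4 - 24*j^3 + 214*j^2 - 840*j + 1225)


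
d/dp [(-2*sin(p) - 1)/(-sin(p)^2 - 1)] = 2*(-sin(p) + cos(p)^2)*cos(p)/(sin(p)^2 + 1)^2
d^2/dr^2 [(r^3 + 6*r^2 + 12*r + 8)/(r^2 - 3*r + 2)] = 2*(37*r^3 - 30*r^2 - 132*r + 152)/(r^6 - 9*r^5 + 33*r^4 - 63*r^3 + 66*r^2 - 36*r + 8)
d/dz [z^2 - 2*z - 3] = 2*z - 2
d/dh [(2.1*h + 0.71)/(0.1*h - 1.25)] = (3.37 - 0.2696*h)/(0.1*h - 1.25)^3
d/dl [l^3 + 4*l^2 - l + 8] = 3*l^2 + 8*l - 1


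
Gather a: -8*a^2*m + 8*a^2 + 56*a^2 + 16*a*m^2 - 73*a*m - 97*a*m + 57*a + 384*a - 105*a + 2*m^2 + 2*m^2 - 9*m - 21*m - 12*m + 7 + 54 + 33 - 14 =a^2*(64 - 8*m) + a*(16*m^2 - 170*m + 336) + 4*m^2 - 42*m + 80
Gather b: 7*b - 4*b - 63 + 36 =3*b - 27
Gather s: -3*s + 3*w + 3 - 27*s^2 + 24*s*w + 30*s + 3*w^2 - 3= -27*s^2 + s*(24*w + 27) + 3*w^2 + 3*w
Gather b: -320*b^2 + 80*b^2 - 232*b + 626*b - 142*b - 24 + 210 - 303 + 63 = -240*b^2 + 252*b - 54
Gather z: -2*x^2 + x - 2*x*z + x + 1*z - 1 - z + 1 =-2*x^2 - 2*x*z + 2*x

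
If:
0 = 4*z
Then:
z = 0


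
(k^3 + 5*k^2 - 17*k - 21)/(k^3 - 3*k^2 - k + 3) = (k + 7)/(k - 1)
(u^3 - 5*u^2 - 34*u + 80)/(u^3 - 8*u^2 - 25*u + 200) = (u - 2)/(u - 5)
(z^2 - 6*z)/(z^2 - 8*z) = (z - 6)/(z - 8)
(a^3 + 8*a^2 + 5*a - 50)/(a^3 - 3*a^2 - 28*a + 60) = (a + 5)/(a - 6)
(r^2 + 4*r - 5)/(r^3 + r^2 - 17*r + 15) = 1/(r - 3)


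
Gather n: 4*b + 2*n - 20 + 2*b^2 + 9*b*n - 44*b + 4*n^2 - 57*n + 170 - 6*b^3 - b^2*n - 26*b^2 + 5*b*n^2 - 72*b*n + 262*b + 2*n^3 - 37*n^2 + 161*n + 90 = -6*b^3 - 24*b^2 + 222*b + 2*n^3 + n^2*(5*b - 33) + n*(-b^2 - 63*b + 106) + 240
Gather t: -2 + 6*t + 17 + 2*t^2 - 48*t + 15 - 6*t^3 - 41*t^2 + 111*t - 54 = -6*t^3 - 39*t^2 + 69*t - 24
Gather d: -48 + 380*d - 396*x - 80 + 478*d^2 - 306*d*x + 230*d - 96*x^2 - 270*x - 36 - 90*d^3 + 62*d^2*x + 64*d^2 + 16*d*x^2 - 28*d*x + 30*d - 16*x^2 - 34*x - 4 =-90*d^3 + d^2*(62*x + 542) + d*(16*x^2 - 334*x + 640) - 112*x^2 - 700*x - 168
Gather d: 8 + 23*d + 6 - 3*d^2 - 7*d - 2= -3*d^2 + 16*d + 12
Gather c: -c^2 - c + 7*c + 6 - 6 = -c^2 + 6*c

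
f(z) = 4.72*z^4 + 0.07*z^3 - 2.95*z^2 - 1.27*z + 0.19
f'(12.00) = 32582.81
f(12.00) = 97555.03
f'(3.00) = 492.68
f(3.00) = 354.04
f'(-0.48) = -0.48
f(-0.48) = 0.36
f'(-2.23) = -196.44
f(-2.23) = 104.30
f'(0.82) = 4.44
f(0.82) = -0.66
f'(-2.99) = -486.43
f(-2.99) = 352.99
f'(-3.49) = -780.68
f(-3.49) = 665.95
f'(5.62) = 3323.49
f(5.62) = 4620.85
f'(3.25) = 629.89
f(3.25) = 493.90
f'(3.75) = 975.18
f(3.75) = 891.03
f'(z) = 18.88*z^3 + 0.21*z^2 - 5.9*z - 1.27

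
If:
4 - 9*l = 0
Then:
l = 4/9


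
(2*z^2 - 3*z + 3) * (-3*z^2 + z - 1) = -6*z^4 + 11*z^3 - 14*z^2 + 6*z - 3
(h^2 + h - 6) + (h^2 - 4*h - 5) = 2*h^2 - 3*h - 11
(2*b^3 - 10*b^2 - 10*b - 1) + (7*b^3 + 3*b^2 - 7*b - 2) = 9*b^3 - 7*b^2 - 17*b - 3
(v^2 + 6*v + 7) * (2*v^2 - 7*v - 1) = 2*v^4 + 5*v^3 - 29*v^2 - 55*v - 7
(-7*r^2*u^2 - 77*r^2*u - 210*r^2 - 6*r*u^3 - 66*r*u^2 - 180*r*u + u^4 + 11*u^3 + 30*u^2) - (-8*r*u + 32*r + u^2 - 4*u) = -7*r^2*u^2 - 77*r^2*u - 210*r^2 - 6*r*u^3 - 66*r*u^2 - 172*r*u - 32*r + u^4 + 11*u^3 + 29*u^2 + 4*u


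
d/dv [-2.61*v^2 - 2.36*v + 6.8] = -5.22*v - 2.36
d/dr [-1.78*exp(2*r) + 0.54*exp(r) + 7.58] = (0.54 - 3.56*exp(r))*exp(r)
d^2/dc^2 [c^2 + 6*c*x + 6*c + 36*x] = 2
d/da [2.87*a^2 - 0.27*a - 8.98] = 5.74*a - 0.27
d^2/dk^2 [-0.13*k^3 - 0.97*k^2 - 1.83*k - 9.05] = -0.78*k - 1.94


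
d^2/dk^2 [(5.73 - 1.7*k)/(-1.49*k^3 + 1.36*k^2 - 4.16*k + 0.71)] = (22.64502*k^5 - 173.323356*k^4 + 170.994432*k^3 - 255.10908*k^2 + 148.288566*k - 177.21416)/(3.307949*k^9 - 9.058008*k^8 + 35.97456*k^7 - 57.823213*k^6 + 109.071504*k^5 - 100.95168*k^4 + 98.345999*k^3 - 38.917656*k^2 + 6.291168*k - 0.357911)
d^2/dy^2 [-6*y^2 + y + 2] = -12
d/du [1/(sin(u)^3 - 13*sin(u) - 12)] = (13 - 3*sin(u)^2)*cos(u)/(-sin(u)^3 + 13*sin(u) + 12)^2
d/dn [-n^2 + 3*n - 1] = 3 - 2*n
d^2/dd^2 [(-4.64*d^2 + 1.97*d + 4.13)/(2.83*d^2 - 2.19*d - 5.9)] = (5.6843418860808e-14*d^4 - 25.95959*d^3 - 266.383938*d^2 + 43.779534*d - 196.412534)/(22.665187*d^6 - 52.618473*d^5 - 101.038641*d^4 + 208.895121*d^3 + 210.64593*d^2 - 228.7017*d - 205.379)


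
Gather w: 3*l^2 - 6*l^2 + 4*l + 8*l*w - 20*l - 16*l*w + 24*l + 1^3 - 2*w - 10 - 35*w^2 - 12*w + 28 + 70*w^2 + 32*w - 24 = -3*l^2 + 8*l + 35*w^2 + w*(18 - 8*l) - 5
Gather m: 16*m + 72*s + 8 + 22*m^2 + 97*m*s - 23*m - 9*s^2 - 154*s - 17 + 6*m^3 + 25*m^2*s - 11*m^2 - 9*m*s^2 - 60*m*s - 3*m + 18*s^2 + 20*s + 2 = 6*m^3 + m^2*(25*s + 11) + m*(-9*s^2 + 37*s - 10) + 9*s^2 - 62*s - 7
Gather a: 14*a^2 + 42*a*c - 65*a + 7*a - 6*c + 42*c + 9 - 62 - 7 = 14*a^2 + a*(42*c - 58) + 36*c - 60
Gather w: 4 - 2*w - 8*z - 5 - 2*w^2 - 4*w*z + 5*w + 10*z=-2*w^2 + w*(3 - 4*z) + 2*z - 1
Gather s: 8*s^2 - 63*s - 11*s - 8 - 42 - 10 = 8*s^2 - 74*s - 60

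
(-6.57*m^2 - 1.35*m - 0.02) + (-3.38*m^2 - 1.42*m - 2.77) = -9.95*m^2 - 2.77*m - 2.79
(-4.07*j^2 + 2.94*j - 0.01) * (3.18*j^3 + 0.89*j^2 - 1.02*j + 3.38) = -12.9426*j^5 + 5.7269*j^4 + 6.7362*j^3 - 16.7643*j^2 + 9.9474*j - 0.0338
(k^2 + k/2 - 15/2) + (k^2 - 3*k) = 2*k^2 - 5*k/2 - 15/2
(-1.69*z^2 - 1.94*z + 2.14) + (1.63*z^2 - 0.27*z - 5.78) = -0.0600000000000001*z^2 - 2.21*z - 3.64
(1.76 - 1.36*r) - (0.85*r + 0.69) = 1.07 - 2.21*r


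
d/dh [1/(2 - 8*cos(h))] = -2*sin(h)/(4*cos(h) - 1)^2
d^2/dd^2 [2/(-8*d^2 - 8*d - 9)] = 32*(8*d^2 + 8*d - 8*(2*d + 1)^2 + 9)/(8*d^2 + 8*d + 9)^3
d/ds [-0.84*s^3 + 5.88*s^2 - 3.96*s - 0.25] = -2.52*s^2 + 11.76*s - 3.96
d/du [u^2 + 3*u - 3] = 2*u + 3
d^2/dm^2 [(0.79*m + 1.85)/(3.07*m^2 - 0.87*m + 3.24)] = ((0.79*m + 1.85)*(6.14*m - 0.87)*(12.28*m - 1.74) - (14.5518*m + 9.9844)*(3.07*m^2 - 0.87*m + 3.24))/(3.07*m^2 - 0.87*m + 3.24)^3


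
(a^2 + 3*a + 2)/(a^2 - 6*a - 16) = (a + 1)/(a - 8)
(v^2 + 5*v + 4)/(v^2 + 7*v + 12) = (v + 1)/(v + 3)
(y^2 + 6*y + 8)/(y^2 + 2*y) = (y + 4)/y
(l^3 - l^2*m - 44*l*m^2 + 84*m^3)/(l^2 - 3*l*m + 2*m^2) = (l^2 + l*m - 42*m^2)/(l - m)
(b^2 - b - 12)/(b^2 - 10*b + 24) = (b + 3)/(b - 6)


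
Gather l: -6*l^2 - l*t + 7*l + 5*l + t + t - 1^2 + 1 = -6*l^2 + l*(12 - t) + 2*t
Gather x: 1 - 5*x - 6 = -5*x - 5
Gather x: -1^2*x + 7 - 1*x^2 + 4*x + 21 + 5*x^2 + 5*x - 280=4*x^2 + 8*x - 252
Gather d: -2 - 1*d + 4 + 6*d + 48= 5*d + 50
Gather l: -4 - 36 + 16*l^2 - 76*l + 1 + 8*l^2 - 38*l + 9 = 24*l^2 - 114*l - 30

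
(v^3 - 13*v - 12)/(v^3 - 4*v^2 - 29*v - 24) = (v - 4)/(v - 8)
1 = 1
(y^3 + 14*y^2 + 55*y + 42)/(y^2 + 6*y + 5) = (y^2 + 13*y + 42)/(y + 5)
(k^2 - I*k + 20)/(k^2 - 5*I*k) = (k + 4*I)/k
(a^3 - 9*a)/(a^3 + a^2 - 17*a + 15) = a*(a + 3)/(a^2 + 4*a - 5)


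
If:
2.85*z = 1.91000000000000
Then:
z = 0.67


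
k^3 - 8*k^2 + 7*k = k*(k - 7)*(k - 1)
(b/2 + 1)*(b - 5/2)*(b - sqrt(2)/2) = b^3/2 - sqrt(2)*b^2/4 - b^2/4 - 5*b/2 + sqrt(2)*b/8 + 5*sqrt(2)/4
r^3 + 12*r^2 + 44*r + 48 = (r + 2)*(r + 4)*(r + 6)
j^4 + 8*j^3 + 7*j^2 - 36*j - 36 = (j - 2)*(j + 1)*(j + 3)*(j + 6)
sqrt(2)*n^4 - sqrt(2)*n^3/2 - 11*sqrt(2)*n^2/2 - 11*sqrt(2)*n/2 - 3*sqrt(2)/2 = (n - 3)*(n + 1/2)*(n + 1)*(sqrt(2)*n + sqrt(2))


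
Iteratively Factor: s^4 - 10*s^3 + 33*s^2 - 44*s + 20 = (s - 2)*(s^3 - 8*s^2 + 17*s - 10) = (s - 2)*(s - 1)*(s^2 - 7*s + 10) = (s - 2)^2*(s - 1)*(s - 5)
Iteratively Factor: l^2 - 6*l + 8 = (l - 4)*(l - 2)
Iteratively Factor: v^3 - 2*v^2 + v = (v)*(v^2 - 2*v + 1) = v*(v - 1)*(v - 1)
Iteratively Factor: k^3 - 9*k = (k + 3)*(k^2 - 3*k) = k*(k + 3)*(k - 3)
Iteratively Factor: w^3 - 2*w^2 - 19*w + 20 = (w + 4)*(w^2 - 6*w + 5) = (w - 5)*(w + 4)*(w - 1)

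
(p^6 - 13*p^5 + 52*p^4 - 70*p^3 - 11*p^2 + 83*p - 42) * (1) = p^6 - 13*p^5 + 52*p^4 - 70*p^3 - 11*p^2 + 83*p - 42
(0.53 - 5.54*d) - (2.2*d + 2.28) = -7.74*d - 1.75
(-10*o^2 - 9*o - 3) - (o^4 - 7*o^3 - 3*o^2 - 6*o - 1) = -o^4 + 7*o^3 - 7*o^2 - 3*o - 2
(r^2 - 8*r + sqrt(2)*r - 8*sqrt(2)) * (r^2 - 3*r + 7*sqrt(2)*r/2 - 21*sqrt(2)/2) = r^4 - 11*r^3 + 9*sqrt(2)*r^3/2 - 99*sqrt(2)*r^2/2 + 31*r^2 - 77*r + 108*sqrt(2)*r + 168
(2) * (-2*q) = -4*q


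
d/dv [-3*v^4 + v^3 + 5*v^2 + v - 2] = -12*v^3 + 3*v^2 + 10*v + 1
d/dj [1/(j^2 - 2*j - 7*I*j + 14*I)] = (-2*j + 2 + 7*I)/(j^2 - 2*j - 7*I*j + 14*I)^2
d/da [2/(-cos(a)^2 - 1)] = -8*sin(2*a)/(cos(2*a) + 3)^2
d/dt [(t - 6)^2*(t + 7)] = (t - 6)*(3*t + 8)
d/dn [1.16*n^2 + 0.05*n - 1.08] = 2.32*n + 0.05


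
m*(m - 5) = m^2 - 5*m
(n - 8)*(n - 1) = n^2 - 9*n + 8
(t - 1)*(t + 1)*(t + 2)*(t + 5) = t^4 + 7*t^3 + 9*t^2 - 7*t - 10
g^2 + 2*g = g*(g + 2)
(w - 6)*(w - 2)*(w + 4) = w^3 - 4*w^2 - 20*w + 48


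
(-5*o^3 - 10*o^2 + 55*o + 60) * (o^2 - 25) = -5*o^5 - 10*o^4 + 180*o^3 + 310*o^2 - 1375*o - 1500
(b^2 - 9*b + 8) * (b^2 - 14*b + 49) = b^4 - 23*b^3 + 183*b^2 - 553*b + 392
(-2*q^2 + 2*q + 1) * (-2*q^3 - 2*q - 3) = 4*q^5 - 4*q^4 + 2*q^3 + 2*q^2 - 8*q - 3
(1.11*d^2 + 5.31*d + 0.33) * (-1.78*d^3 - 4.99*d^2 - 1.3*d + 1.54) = -1.9758*d^5 - 14.9907*d^4 - 28.5273*d^3 - 6.8403*d^2 + 7.7484*d + 0.5082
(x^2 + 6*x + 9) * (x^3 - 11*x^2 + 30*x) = x^5 - 5*x^4 - 27*x^3 + 81*x^2 + 270*x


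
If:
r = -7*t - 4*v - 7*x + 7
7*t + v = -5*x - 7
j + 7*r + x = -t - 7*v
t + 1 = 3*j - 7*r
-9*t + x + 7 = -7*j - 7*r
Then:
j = -46232/8795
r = -15727/8795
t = -37402/8795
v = 22599/8795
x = 7106/1759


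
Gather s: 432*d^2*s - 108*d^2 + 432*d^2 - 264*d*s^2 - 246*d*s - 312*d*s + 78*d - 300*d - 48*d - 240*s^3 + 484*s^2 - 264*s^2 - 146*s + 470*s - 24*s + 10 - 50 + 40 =324*d^2 - 270*d - 240*s^3 + s^2*(220 - 264*d) + s*(432*d^2 - 558*d + 300)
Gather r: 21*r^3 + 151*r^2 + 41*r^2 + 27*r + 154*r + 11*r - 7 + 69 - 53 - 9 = 21*r^3 + 192*r^2 + 192*r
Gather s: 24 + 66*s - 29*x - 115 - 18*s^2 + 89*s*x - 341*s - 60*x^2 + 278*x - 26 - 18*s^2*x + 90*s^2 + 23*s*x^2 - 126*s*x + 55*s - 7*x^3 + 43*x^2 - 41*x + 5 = s^2*(72 - 18*x) + s*(23*x^2 - 37*x - 220) - 7*x^3 - 17*x^2 + 208*x - 112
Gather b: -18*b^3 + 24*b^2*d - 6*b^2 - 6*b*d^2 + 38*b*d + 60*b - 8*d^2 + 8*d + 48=-18*b^3 + b^2*(24*d - 6) + b*(-6*d^2 + 38*d + 60) - 8*d^2 + 8*d + 48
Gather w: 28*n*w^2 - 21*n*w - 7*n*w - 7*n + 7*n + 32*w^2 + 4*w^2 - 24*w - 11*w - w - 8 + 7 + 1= w^2*(28*n + 36) + w*(-28*n - 36)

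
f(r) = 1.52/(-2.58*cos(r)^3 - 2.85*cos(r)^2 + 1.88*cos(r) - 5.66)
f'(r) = 1.52*(-7.74*sin(r)*cos(r)^2 - 5.7*sin(r)*cos(r) + 1.88*sin(r))/(-2.58*cos(r)^3 - 2.85*cos(r)^2 + 1.88*cos(r) - 5.66)^2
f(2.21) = -0.21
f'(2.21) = 0.06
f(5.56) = -0.22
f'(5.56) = 0.14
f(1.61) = -0.26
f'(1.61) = 0.10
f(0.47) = -0.19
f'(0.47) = -0.10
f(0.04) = -0.17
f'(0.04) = -0.01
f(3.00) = -0.19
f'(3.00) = -0.00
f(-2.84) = -0.19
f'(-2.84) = -0.00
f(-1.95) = -0.23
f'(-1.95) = -0.09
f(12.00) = -0.20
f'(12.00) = 0.12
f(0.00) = -0.17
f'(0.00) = 0.00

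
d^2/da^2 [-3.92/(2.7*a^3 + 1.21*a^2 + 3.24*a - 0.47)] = ((63.504*a + 9.4864)*(2.7*a^3 + 1.21*a^2 + 3.24*a - 0.47) - 3.92*(8.1*a^2 + 2.42*a + 3.24)*(16.2*a^2 + 4.84*a + 6.48))/(2.7*a^3 + 1.21*a^2 + 3.24*a - 0.47)^3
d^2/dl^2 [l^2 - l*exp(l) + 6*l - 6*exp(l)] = -l*exp(l) - 8*exp(l) + 2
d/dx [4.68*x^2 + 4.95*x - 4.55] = 9.36*x + 4.95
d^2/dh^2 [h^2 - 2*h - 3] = 2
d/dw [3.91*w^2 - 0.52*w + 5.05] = 7.82*w - 0.52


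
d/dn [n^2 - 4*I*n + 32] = 2*n - 4*I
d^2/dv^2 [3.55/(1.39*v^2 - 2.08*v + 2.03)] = (-13.71791*v^2 + 20.52752*v + 3.55*(2.78*v - 2.08)*(5.56*v - 4.16) - 20.03407)/(1.39*v^2 - 2.08*v + 2.03)^3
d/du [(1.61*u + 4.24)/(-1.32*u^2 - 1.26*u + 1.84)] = (2.1252*u^2 + 11.1936*u + 8.3048)/(1.7424*u^4 + 3.3264*u^3 - 3.27*u^2 - 4.6368*u + 3.3856)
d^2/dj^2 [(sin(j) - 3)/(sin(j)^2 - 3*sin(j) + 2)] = (-sin(j)^4 + 8*sin(j)^3 - 5*sin(j)^2 - 26*sin(j) + 30)/((sin(j) - 2)^3*(sin(j) - 1)^2)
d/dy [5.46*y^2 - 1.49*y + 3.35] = 10.92*y - 1.49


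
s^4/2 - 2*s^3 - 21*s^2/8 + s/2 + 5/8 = (s/2 + 1/2)*(s - 5)*(s - 1/2)*(s + 1/2)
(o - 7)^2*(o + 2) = o^3 - 12*o^2 + 21*o + 98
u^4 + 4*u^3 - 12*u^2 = u^2*(u - 2)*(u + 6)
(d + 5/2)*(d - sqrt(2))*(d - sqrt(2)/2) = d^3 - 3*sqrt(2)*d^2/2 + 5*d^2/2 - 15*sqrt(2)*d/4 + d + 5/2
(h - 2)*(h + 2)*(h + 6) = h^3 + 6*h^2 - 4*h - 24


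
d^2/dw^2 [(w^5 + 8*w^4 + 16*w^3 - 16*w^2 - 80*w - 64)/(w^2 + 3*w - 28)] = 2*(3*w^7 + 32*w^6 - 126*w^5 - 1716*w^4 + 3024*w^3 + 32064*w^2 + 30336*w - 21632)/(w^6 + 9*w^5 - 57*w^4 - 477*w^3 + 1596*w^2 + 7056*w - 21952)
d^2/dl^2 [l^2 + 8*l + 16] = 2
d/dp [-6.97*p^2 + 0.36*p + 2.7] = 0.36 - 13.94*p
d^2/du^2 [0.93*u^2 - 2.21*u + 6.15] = 1.86000000000000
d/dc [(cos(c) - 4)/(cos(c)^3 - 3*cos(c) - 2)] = (3*cos(c)/2 - 6*cos(2*c) + cos(3*c)/2 + 8)*sin(c)/((cos(c) - 2)^2*(cos(c) + 1)^4)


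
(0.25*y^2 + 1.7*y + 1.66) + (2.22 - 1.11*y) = 0.25*y^2 + 0.59*y + 3.88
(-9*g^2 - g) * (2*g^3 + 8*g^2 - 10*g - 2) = -18*g^5 - 74*g^4 + 82*g^3 + 28*g^2 + 2*g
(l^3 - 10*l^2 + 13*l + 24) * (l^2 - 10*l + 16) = l^5 - 20*l^4 + 129*l^3 - 266*l^2 - 32*l + 384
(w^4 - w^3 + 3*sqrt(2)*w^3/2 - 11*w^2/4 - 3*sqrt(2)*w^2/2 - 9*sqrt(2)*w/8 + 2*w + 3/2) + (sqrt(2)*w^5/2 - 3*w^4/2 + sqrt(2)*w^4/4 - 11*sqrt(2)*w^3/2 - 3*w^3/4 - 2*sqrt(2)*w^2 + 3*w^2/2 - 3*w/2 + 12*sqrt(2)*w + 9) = sqrt(2)*w^5/2 - w^4/2 + sqrt(2)*w^4/4 - 4*sqrt(2)*w^3 - 7*w^3/4 - 7*sqrt(2)*w^2/2 - 5*w^2/4 + w/2 + 87*sqrt(2)*w/8 + 21/2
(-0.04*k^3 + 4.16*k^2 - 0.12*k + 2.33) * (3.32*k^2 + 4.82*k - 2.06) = -0.1328*k^5 + 13.6184*k^4 + 19.7352*k^3 - 1.4124*k^2 + 11.4778*k - 4.7998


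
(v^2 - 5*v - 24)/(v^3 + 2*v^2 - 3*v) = (v - 8)/(v*(v - 1))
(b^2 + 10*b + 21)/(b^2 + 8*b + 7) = (b + 3)/(b + 1)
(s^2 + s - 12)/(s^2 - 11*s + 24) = (s + 4)/(s - 8)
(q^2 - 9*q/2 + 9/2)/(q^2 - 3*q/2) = (q - 3)/q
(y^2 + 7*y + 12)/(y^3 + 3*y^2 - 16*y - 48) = 1/(y - 4)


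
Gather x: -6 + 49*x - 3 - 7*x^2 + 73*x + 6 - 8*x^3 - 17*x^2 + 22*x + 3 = -8*x^3 - 24*x^2 + 144*x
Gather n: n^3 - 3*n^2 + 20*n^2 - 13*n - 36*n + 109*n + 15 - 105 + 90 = n^3 + 17*n^2 + 60*n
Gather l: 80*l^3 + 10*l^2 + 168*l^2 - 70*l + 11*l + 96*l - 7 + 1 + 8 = 80*l^3 + 178*l^2 + 37*l + 2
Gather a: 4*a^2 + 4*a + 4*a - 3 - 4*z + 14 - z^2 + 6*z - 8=4*a^2 + 8*a - z^2 + 2*z + 3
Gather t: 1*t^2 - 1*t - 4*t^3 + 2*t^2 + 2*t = -4*t^3 + 3*t^2 + t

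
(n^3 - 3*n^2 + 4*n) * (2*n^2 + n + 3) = 2*n^5 - 5*n^4 + 8*n^3 - 5*n^2 + 12*n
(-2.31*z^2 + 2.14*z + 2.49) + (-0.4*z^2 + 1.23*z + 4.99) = -2.71*z^2 + 3.37*z + 7.48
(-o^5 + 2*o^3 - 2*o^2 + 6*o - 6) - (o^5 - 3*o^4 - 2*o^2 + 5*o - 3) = -2*o^5 + 3*o^4 + 2*o^3 + o - 3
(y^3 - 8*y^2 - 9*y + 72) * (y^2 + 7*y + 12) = y^5 - y^4 - 53*y^3 - 87*y^2 + 396*y + 864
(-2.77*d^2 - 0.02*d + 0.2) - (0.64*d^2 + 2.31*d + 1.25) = -3.41*d^2 - 2.33*d - 1.05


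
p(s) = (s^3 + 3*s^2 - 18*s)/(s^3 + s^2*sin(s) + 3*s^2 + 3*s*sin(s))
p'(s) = (3*s^2 + 6*s - 18)/(s^3 + s^2*sin(s) + 3*s^2 + 3*s*sin(s)) + (s^3 + 3*s^2 - 18*s)*(-s^2*cos(s) - 3*s^2 - 2*s*sin(s) - 3*s*cos(s) - 6*s - 3*sin(s))/(s^3 + s^2*sin(s) + 3*s^2 + 3*s*sin(s))^2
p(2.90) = -0.05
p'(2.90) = 0.48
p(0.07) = -41.40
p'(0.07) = 611.69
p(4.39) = 0.57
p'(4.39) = 0.27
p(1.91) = -0.62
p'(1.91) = 0.76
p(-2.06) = 7.21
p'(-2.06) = -5.96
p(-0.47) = 8.22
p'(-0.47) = 12.71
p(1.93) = -0.60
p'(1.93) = 0.74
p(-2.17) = 7.96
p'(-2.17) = -7.90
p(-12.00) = 0.87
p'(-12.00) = 0.03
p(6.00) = 0.70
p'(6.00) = -0.03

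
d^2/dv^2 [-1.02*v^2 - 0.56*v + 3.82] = -2.04000000000000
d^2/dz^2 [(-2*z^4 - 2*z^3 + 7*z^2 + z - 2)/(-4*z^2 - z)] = 4*(16*z^6 + 12*z^5 + 3*z^4 + 7*z^3 + 48*z^2 + 12*z + 1)/(z^3*(64*z^3 + 48*z^2 + 12*z + 1))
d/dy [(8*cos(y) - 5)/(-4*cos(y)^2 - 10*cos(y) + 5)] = 2*(-16*cos(y)^2 + 20*cos(y) + 5)*sin(y)/(-4*sin(y)^2 + 10*cos(y) - 1)^2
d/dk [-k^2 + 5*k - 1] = 5 - 2*k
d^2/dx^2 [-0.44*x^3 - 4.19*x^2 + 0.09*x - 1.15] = -2.64*x - 8.38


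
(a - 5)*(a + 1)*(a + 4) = a^3 - 21*a - 20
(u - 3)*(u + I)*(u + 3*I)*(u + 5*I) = u^4 - 3*u^3 + 9*I*u^3 - 23*u^2 - 27*I*u^2 + 69*u - 15*I*u + 45*I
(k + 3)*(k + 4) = k^2 + 7*k + 12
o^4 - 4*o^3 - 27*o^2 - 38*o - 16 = (o - 8)*(o + 1)^2*(o + 2)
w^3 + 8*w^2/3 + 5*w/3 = w*(w + 1)*(w + 5/3)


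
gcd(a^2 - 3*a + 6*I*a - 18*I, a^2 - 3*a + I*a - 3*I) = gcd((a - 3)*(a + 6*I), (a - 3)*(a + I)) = a - 3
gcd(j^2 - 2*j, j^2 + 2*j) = j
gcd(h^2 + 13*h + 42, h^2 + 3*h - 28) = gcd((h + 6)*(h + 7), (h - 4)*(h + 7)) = h + 7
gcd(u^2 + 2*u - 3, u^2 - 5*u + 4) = u - 1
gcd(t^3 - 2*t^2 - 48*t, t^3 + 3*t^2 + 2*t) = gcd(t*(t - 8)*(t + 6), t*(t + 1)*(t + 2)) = t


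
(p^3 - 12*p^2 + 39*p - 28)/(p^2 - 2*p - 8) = (p^2 - 8*p + 7)/(p + 2)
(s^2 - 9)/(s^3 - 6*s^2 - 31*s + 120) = (s + 3)/(s^2 - 3*s - 40)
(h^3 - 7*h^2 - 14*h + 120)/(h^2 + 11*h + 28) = (h^2 - 11*h + 30)/(h + 7)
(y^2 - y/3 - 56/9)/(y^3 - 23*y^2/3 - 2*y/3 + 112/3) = (y + 7/3)/(y^2 - 5*y - 14)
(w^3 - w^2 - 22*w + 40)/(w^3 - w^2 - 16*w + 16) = (w^2 + 3*w - 10)/(w^2 + 3*w - 4)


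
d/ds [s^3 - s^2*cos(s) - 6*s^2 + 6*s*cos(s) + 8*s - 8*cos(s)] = s^2*sin(s) + 3*s^2 - 6*s*sin(s) - 2*s*cos(s) - 12*s + 8*sin(s) + 6*cos(s) + 8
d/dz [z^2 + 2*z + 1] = 2*z + 2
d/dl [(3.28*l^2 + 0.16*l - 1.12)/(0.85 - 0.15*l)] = (-0.492*l^2 + 5.576*l - 0.032)/(0.0225*l^2 - 0.255*l + 0.7225)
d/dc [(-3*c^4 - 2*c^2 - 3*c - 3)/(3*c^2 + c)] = (-18*c^5 - 9*c^4 + 7*c^2 + 18*c + 3)/(c^2*(9*c^2 + 6*c + 1))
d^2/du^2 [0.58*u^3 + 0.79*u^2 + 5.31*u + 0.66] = 3.48*u + 1.58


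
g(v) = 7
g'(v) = 0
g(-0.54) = 7.00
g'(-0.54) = 0.00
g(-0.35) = 7.00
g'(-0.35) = 0.00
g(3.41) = 7.00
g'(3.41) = 0.00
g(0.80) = 7.00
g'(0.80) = 0.00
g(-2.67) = 7.00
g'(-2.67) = 0.00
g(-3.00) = 7.00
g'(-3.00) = 0.00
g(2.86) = 7.00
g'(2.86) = 0.00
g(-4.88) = 7.00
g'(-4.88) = 0.00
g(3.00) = 7.00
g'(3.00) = 0.00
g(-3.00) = 7.00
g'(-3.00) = 0.00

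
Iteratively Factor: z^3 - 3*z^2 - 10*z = (z)*(z^2 - 3*z - 10) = z*(z + 2)*(z - 5)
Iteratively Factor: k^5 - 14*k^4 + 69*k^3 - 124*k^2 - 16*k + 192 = (k + 1)*(k^4 - 15*k^3 + 84*k^2 - 208*k + 192) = (k - 4)*(k + 1)*(k^3 - 11*k^2 + 40*k - 48) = (k - 4)^2*(k + 1)*(k^2 - 7*k + 12) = (k - 4)^2*(k - 3)*(k + 1)*(k - 4)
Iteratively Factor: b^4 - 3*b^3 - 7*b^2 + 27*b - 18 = (b - 1)*(b^3 - 2*b^2 - 9*b + 18) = (b - 2)*(b - 1)*(b^2 - 9) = (b - 3)*(b - 2)*(b - 1)*(b + 3)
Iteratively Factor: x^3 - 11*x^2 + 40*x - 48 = (x - 4)*(x^2 - 7*x + 12) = (x - 4)^2*(x - 3)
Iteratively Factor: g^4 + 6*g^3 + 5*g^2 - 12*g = (g + 4)*(g^3 + 2*g^2 - 3*g) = (g - 1)*(g + 4)*(g^2 + 3*g) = (g - 1)*(g + 3)*(g + 4)*(g)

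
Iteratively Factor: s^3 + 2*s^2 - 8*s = (s + 4)*(s^2 - 2*s) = (s - 2)*(s + 4)*(s)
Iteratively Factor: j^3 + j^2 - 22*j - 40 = (j + 2)*(j^2 - j - 20) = (j + 2)*(j + 4)*(j - 5)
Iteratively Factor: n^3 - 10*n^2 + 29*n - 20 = (n - 4)*(n^2 - 6*n + 5) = (n - 4)*(n - 1)*(n - 5)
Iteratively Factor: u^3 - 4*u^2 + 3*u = (u - 3)*(u^2 - u) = (u - 3)*(u - 1)*(u)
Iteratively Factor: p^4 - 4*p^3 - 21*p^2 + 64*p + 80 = (p + 4)*(p^3 - 8*p^2 + 11*p + 20) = (p - 4)*(p + 4)*(p^2 - 4*p - 5) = (p - 4)*(p + 1)*(p + 4)*(p - 5)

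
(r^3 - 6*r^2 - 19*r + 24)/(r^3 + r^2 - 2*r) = (r^2 - 5*r - 24)/(r*(r + 2))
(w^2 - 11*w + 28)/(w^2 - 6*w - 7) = (w - 4)/(w + 1)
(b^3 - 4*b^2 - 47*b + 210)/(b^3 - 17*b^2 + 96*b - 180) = (b + 7)/(b - 6)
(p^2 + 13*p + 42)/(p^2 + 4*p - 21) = (p + 6)/(p - 3)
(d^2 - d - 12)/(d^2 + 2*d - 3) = (d - 4)/(d - 1)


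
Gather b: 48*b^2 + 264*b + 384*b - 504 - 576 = 48*b^2 + 648*b - 1080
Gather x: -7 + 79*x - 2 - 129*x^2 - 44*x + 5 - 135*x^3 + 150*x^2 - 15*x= -135*x^3 + 21*x^2 + 20*x - 4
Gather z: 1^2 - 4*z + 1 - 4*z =2 - 8*z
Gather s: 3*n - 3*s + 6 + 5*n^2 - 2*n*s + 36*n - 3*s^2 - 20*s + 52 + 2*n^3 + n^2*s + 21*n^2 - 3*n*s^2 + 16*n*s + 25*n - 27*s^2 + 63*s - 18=2*n^3 + 26*n^2 + 64*n + s^2*(-3*n - 30) + s*(n^2 + 14*n + 40) + 40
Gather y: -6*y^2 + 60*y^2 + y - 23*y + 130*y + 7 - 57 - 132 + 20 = 54*y^2 + 108*y - 162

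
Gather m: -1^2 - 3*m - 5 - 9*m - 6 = -12*m - 12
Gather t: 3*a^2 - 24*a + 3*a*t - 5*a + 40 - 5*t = 3*a^2 - 29*a + t*(3*a - 5) + 40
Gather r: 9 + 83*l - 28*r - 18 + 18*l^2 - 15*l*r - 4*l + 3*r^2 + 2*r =18*l^2 + 79*l + 3*r^2 + r*(-15*l - 26) - 9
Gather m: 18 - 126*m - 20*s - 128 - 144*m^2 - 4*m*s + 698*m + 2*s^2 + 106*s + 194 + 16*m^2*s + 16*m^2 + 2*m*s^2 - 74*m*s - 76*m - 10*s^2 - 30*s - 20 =m^2*(16*s - 128) + m*(2*s^2 - 78*s + 496) - 8*s^2 + 56*s + 64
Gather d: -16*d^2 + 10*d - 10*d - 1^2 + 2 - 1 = -16*d^2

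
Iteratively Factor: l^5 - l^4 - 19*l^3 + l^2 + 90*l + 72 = (l + 3)*(l^4 - 4*l^3 - 7*l^2 + 22*l + 24) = (l + 1)*(l + 3)*(l^3 - 5*l^2 - 2*l + 24) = (l + 1)*(l + 2)*(l + 3)*(l^2 - 7*l + 12) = (l - 4)*(l + 1)*(l + 2)*(l + 3)*(l - 3)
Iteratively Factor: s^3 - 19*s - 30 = (s + 3)*(s^2 - 3*s - 10) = (s - 5)*(s + 3)*(s + 2)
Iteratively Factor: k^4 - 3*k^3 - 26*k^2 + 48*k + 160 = (k - 4)*(k^3 + k^2 - 22*k - 40) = (k - 5)*(k - 4)*(k^2 + 6*k + 8) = (k - 5)*(k - 4)*(k + 2)*(k + 4)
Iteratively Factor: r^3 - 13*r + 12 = (r - 1)*(r^2 + r - 12) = (r - 3)*(r - 1)*(r + 4)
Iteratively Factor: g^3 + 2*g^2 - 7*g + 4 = (g + 4)*(g^2 - 2*g + 1) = (g - 1)*(g + 4)*(g - 1)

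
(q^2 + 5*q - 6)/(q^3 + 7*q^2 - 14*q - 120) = (q - 1)/(q^2 + q - 20)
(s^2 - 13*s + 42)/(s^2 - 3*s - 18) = (s - 7)/(s + 3)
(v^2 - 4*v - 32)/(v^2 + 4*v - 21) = (v^2 - 4*v - 32)/(v^2 + 4*v - 21)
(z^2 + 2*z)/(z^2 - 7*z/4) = 4*(z + 2)/(4*z - 7)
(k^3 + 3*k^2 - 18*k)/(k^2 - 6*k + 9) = k*(k + 6)/(k - 3)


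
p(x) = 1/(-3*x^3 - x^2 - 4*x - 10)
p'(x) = (9*x^2 + 2*x + 4)/(-3*x^3 - x^2 - 4*x - 10)^2 = (9*x^2 + 2*x + 4)/(3*x^3 + x^2 + 4*x + 10)^2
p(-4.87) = 0.00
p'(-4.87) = 0.00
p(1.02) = -0.05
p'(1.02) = 0.05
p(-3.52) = 0.01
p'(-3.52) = 0.01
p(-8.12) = 0.00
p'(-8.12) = 0.00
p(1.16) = -0.05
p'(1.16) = 0.04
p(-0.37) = -0.12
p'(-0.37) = 0.06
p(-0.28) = -0.11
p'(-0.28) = 0.05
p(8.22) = -0.00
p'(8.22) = 0.00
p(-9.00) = 0.00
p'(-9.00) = 0.00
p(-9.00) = 0.00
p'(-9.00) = 0.00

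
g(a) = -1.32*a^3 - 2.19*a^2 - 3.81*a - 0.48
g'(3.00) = -52.59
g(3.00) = -67.26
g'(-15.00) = -829.11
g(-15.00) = 4018.92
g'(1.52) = -19.62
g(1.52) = -15.97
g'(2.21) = -32.83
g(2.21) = -33.84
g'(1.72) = -23.06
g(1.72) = -20.23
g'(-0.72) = -2.71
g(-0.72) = 1.62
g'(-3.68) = -41.32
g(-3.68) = 49.67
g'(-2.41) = -16.25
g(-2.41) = 14.46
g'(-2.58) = -18.87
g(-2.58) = 17.44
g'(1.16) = -14.22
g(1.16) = -9.91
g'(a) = -3.96*a^2 - 4.38*a - 3.81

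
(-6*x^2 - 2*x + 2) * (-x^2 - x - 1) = 6*x^4 + 8*x^3 + 6*x^2 - 2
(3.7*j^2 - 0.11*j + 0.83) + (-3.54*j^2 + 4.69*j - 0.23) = 0.16*j^2 + 4.58*j + 0.6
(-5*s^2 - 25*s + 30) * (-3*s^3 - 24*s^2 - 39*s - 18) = 15*s^5 + 195*s^4 + 705*s^3 + 345*s^2 - 720*s - 540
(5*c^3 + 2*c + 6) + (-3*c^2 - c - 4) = 5*c^3 - 3*c^2 + c + 2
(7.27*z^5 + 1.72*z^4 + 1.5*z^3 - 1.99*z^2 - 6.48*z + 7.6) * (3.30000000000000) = 23.991*z^5 + 5.676*z^4 + 4.95*z^3 - 6.567*z^2 - 21.384*z + 25.08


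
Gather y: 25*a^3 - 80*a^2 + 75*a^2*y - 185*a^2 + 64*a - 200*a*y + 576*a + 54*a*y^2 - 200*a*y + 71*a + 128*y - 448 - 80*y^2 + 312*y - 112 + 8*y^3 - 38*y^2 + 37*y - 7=25*a^3 - 265*a^2 + 711*a + 8*y^3 + y^2*(54*a - 118) + y*(75*a^2 - 400*a + 477) - 567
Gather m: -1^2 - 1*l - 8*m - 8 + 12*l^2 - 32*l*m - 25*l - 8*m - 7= 12*l^2 - 26*l + m*(-32*l - 16) - 16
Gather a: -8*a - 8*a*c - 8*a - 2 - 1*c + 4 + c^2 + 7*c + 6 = a*(-8*c - 16) + c^2 + 6*c + 8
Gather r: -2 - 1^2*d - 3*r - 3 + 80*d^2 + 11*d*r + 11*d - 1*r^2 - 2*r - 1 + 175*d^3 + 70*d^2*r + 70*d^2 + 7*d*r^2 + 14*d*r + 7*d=175*d^3 + 150*d^2 + 17*d + r^2*(7*d - 1) + r*(70*d^2 + 25*d - 5) - 6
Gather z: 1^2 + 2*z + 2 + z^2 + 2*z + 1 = z^2 + 4*z + 4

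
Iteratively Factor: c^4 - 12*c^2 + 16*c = (c - 2)*(c^3 + 2*c^2 - 8*c) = (c - 2)*(c + 4)*(c^2 - 2*c) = (c - 2)^2*(c + 4)*(c)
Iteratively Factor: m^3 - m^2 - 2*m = (m + 1)*(m^2 - 2*m) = m*(m + 1)*(m - 2)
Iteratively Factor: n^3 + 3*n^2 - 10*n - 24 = (n + 2)*(n^2 + n - 12) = (n + 2)*(n + 4)*(n - 3)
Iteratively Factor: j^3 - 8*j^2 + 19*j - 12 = (j - 4)*(j^2 - 4*j + 3) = (j - 4)*(j - 3)*(j - 1)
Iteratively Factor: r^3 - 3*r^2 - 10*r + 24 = (r - 4)*(r^2 + r - 6) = (r - 4)*(r + 3)*(r - 2)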